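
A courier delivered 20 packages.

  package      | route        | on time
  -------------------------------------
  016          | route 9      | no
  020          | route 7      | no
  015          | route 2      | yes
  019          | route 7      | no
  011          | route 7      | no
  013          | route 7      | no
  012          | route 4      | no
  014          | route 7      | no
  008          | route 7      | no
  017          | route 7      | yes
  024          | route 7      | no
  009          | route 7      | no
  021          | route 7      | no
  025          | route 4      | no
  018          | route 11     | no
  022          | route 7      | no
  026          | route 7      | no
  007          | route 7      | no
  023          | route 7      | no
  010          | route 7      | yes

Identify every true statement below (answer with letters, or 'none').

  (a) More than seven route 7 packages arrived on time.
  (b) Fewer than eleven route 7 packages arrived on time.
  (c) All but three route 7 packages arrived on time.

(b)

|A| = 15, |A ∩ B| = 2, |A ∖ B| = 13.
(a) |A ∩ B| > 7: fails.
(b) |A ∩ B| < 11: holds.
(c) |A ∖ B| = 3: fails.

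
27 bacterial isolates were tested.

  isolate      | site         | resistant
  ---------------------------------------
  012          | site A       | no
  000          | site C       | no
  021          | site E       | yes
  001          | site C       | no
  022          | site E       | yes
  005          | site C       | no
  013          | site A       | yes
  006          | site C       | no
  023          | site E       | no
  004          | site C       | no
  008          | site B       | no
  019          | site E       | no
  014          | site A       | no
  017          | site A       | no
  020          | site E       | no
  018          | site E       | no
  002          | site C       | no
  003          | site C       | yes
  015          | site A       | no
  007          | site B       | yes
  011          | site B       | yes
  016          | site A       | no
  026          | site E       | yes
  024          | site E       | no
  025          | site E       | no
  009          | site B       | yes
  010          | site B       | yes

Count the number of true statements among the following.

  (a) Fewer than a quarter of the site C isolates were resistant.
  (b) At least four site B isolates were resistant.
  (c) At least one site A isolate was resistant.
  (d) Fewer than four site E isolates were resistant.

4

(a) site C: |A| = 7, |A ∩ B| = 1; needs |A ∩ B| / |A| < 1/4 — true.
(b) site B: |A| = 5, |A ∩ B| = 4; needs |A ∩ B| ≥ 4 — true.
(c) site A: |A| = 6, |A ∩ B| = 1; needs A ∩ B ≠ ∅ (|A ∩ B| ≥ 1) — true.
(d) site E: |A| = 9, |A ∩ B| = 3; needs |A ∩ B| < 4 — true.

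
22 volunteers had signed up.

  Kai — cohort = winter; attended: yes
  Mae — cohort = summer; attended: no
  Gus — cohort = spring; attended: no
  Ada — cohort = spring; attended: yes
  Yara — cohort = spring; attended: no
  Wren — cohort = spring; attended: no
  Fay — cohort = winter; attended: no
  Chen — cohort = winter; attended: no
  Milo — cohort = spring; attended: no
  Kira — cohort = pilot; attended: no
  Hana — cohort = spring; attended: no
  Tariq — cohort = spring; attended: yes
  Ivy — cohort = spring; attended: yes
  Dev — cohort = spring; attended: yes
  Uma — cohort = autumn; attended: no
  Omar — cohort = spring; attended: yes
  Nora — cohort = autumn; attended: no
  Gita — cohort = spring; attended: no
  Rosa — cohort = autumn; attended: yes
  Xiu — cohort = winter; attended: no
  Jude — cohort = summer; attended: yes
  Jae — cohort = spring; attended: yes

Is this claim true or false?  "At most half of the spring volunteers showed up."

True

'At most half of the spring volunteers showed up' holds iff |A ∩ B| ≤ |A ∖ B|.
A (the restrictor) = {Gus, Ada, Yara, Wren, Milo, Hana, Tariq, Ivy, Dev, Omar, Gita, Jae}, |A| = 12.
A ∩ B = {Ada, Tariq, Ivy, Dev, Omar, Jae}, so |A ∩ B| = 6.
A ∖ B = {Gus, Yara, Wren, Milo, Hana, Gita}, so |A ∖ B| = 6.
6 = 6, so the statement is true.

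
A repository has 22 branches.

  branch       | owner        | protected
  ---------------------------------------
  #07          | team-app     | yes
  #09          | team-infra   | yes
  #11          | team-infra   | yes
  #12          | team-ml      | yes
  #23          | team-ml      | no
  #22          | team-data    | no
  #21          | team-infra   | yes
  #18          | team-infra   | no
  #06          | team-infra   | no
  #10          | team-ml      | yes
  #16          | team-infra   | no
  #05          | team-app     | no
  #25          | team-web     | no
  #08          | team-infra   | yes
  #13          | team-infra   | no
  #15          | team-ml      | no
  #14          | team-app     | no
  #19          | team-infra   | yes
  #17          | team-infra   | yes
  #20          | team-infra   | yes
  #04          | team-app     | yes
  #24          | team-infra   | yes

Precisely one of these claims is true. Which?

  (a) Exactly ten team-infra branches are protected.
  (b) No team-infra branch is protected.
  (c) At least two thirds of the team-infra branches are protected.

|A| = 12, |A ∩ B| = 8, |A ∖ B| = 4.
(a) requires |A ∩ B| = 10: false.
(b) requires A ∩ B = ∅ (|A ∩ B| = 0): false.
(c) requires |A ∩ B| / |A| ≥ 2/3: true.

(c)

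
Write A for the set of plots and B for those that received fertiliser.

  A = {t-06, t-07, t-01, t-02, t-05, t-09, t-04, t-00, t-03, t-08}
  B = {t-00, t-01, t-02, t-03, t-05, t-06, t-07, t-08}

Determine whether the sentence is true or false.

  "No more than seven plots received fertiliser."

False

The determiner here denotes the relation: |A ∩ B| ≤ 7.
A (the restrictor) = {t-06, t-07, t-01, t-02, t-05, t-09, t-04, t-00, t-03, t-08}, |A| = 10.
A ∩ B = {t-06, t-07, t-01, t-02, t-05, t-00, t-03, t-08}, so |A ∩ B| = 8.
|A ∩ B| = 8, so the statement is false.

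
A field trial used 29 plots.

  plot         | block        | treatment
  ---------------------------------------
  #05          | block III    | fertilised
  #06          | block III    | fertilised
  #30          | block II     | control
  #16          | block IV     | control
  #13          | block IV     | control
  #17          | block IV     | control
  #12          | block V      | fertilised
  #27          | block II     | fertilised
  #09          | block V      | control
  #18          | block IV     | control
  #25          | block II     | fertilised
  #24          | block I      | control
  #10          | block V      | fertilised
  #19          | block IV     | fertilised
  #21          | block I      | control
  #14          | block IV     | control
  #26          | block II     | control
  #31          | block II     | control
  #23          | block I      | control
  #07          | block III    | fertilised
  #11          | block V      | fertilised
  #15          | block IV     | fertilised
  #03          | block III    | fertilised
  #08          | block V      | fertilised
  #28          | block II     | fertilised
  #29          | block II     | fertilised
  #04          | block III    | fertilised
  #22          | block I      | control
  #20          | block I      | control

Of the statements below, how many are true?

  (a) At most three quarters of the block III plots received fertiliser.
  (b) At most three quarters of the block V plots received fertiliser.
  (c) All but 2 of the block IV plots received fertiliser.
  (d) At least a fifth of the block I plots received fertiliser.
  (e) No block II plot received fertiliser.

(a) block III: |A| = 5, |A ∩ B| = 5; needs |A ∩ B| / |A| ≤ 3/4 — false.
(b) block V: |A| = 5, |A ∩ B| = 4; needs |A ∩ B| / |A| ≤ 3/4 — false.
(c) block IV: |A| = 7, |A ∩ B| = 2; needs |A ∖ B| = 2 — false.
(d) block I: |A| = 5, |A ∩ B| = 0; needs |A ∩ B| / |A| ≥ 1/5 — false.
(e) block II: |A| = 7, |A ∩ B| = 4; needs A ∩ B = ∅ (|A ∩ B| = 0) — false.

0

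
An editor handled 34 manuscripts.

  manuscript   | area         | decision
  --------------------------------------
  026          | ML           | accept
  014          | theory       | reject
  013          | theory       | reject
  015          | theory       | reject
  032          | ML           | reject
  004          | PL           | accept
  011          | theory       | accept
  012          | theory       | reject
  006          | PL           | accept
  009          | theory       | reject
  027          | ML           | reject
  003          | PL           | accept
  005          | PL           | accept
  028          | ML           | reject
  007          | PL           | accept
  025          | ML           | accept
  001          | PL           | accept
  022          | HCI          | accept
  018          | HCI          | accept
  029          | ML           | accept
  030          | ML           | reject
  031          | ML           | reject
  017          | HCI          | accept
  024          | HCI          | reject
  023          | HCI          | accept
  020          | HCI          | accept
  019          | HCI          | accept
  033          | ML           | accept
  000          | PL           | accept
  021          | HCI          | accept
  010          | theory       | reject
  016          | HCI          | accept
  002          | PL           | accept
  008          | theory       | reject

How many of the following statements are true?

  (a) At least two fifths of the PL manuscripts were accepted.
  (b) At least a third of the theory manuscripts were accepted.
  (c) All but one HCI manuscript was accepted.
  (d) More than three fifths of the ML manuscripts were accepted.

(a) PL: |A| = 8, |A ∩ B| = 8; needs |A ∩ B| / |A| ≥ 2/5 — true.
(b) theory: |A| = 8, |A ∩ B| = 1; needs |A ∩ B| / |A| ≥ 1/3 — false.
(c) HCI: |A| = 9, |A ∩ B| = 8; needs |A ∖ B| = 1 — true.
(d) ML: |A| = 9, |A ∩ B| = 4; needs |A ∩ B| / |A| > 3/5 — false.

2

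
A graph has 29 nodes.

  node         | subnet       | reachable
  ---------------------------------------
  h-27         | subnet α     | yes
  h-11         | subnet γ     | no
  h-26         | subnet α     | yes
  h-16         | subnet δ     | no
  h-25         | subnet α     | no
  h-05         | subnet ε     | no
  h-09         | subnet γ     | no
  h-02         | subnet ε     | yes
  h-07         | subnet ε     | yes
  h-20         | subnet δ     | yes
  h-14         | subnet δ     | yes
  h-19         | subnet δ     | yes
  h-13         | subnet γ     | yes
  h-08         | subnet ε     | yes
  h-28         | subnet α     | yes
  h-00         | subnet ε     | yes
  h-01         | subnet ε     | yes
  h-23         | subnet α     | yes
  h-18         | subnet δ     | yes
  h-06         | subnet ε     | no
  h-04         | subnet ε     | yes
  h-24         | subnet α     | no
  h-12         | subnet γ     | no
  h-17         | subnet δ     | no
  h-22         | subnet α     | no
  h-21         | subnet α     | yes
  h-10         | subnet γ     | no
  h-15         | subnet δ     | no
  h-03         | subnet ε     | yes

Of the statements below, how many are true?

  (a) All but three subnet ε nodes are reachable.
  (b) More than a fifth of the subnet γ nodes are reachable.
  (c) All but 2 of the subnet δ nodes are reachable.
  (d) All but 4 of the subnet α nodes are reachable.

0

(a) subnet ε: |A| = 9, |A ∩ B| = 7; needs |A ∖ B| = 3 — false.
(b) subnet γ: |A| = 5, |A ∩ B| = 1; needs |A ∩ B| / |A| > 1/5 — false.
(c) subnet δ: |A| = 7, |A ∩ B| = 4; needs |A ∖ B| = 2 — false.
(d) subnet α: |A| = 8, |A ∩ B| = 5; needs |A ∖ B| = 4 — false.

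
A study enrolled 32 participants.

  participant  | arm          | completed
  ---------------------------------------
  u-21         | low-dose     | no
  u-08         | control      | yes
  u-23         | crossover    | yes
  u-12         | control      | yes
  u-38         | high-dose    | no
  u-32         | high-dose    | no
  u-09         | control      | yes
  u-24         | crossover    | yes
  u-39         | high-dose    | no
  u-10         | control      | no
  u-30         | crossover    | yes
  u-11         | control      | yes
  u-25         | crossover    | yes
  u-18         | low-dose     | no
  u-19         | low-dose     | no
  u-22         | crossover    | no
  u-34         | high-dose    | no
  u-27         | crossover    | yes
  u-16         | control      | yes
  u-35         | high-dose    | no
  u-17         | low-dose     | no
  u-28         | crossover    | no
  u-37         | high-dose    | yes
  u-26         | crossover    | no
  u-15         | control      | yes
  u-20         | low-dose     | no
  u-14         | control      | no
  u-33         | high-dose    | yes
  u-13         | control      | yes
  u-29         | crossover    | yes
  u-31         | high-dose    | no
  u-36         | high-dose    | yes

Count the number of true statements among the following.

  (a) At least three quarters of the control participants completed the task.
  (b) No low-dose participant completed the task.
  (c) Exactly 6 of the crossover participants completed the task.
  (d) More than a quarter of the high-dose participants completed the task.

4

(a) control: |A| = 9, |A ∩ B| = 7; needs |A ∩ B| / |A| ≥ 3/4 — true.
(b) low-dose: |A| = 5, |A ∩ B| = 0; needs A ∩ B = ∅ (|A ∩ B| = 0) — true.
(c) crossover: |A| = 9, |A ∩ B| = 6; needs |A ∩ B| = 6 — true.
(d) high-dose: |A| = 9, |A ∩ B| = 3; needs |A ∩ B| / |A| > 1/4 — true.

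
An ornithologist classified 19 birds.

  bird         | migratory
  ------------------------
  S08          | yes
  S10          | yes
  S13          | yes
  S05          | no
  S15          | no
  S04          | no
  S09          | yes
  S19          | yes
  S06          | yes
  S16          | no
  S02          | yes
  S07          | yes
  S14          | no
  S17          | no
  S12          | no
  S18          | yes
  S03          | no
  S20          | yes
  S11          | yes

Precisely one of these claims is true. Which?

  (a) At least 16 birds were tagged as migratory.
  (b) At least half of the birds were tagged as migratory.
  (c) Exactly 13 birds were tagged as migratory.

|A| = 19, |A ∩ B| = 11, |A ∖ B| = 8.
(a) requires |A ∩ B| ≥ 16: false.
(b) requires |A ∩ B| ≥ |A ∖ B|: true.
(c) requires |A ∩ B| = 13: false.

(b)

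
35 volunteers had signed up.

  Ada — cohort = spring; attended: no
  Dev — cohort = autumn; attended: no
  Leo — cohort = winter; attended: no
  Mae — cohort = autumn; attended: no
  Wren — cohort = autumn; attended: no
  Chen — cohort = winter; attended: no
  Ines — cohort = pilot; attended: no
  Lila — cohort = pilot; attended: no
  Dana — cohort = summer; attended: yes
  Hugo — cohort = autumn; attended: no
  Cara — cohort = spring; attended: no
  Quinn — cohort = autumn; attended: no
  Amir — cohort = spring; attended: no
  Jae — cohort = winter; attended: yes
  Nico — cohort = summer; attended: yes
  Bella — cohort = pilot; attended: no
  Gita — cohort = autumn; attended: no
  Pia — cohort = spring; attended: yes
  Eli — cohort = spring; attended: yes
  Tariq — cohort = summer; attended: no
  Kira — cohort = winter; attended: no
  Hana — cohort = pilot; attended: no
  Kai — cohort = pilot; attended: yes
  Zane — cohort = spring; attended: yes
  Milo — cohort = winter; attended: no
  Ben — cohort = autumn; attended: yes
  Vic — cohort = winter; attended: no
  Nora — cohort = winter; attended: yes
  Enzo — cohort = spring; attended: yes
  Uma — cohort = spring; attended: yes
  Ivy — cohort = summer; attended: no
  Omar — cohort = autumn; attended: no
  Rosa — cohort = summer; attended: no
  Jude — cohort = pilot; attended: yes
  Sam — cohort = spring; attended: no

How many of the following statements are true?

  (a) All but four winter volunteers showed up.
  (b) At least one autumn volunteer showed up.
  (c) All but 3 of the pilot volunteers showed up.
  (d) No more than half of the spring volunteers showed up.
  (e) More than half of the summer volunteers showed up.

1

(a) winter: |A| = 7, |A ∩ B| = 2; needs |A ∖ B| = 4 — false.
(b) autumn: |A| = 8, |A ∩ B| = 1; needs A ∩ B ≠ ∅ (|A ∩ B| ≥ 1) — true.
(c) pilot: |A| = 6, |A ∩ B| = 2; needs |A ∖ B| = 3 — false.
(d) spring: |A| = 9, |A ∩ B| = 5; needs |A ∩ B| ≤ |A ∖ B| — false.
(e) summer: |A| = 5, |A ∩ B| = 2; needs |A ∩ B| > |A ∖ B| — false.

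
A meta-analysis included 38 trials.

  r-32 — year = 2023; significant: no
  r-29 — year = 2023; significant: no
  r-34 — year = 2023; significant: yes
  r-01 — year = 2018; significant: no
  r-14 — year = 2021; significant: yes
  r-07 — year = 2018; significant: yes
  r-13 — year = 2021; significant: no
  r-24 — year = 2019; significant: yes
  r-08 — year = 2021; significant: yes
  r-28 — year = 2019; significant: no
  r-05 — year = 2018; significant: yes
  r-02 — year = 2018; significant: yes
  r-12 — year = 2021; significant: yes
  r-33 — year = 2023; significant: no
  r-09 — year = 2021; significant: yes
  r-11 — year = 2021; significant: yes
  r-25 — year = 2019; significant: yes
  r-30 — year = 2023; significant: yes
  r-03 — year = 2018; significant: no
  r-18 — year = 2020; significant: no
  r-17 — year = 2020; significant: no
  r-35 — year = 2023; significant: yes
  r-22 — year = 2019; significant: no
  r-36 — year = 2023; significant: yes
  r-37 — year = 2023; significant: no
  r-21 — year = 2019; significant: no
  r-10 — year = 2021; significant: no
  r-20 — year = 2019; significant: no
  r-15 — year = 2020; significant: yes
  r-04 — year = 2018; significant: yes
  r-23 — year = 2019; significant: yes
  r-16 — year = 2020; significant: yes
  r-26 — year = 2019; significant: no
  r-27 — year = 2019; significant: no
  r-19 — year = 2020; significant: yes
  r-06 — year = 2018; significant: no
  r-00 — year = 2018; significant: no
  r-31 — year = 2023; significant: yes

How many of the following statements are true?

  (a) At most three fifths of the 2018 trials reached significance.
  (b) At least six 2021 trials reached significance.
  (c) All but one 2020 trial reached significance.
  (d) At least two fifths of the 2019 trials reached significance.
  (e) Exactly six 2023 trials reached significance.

(a) 2018: |A| = 8, |A ∩ B| = 4; needs |A ∩ B| / |A| ≤ 3/5 — true.
(b) 2021: |A| = 7, |A ∩ B| = 5; needs |A ∩ B| ≥ 6 — false.
(c) 2020: |A| = 5, |A ∩ B| = 3; needs |A ∖ B| = 1 — false.
(d) 2019: |A| = 9, |A ∩ B| = 3; needs |A ∩ B| / |A| ≥ 2/5 — false.
(e) 2023: |A| = 9, |A ∩ B| = 5; needs |A ∩ B| = 6 — false.

1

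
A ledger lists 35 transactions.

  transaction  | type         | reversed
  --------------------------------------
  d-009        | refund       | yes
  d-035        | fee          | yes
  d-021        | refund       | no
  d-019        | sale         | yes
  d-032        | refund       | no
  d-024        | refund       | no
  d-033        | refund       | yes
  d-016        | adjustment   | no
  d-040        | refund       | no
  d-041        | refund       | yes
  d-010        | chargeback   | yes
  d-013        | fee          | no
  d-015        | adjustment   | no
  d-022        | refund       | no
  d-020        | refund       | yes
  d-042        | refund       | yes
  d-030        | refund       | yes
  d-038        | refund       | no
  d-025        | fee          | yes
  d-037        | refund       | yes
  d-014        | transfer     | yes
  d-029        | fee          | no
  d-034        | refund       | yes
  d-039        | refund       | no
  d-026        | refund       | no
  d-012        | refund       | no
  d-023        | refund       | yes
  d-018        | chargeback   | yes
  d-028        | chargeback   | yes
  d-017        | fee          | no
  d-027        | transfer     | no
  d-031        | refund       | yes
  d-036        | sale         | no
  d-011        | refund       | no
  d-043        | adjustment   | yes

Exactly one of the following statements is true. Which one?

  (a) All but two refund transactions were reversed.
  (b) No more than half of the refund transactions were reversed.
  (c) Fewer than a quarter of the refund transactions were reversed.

|A| = 20, |A ∩ B| = 10, |A ∖ B| = 10.
(a) requires |A ∖ B| = 2: false.
(b) requires |A ∩ B| ≤ |A ∖ B|: true.
(c) requires |A ∩ B| / |A| < 1/4: false.

(b)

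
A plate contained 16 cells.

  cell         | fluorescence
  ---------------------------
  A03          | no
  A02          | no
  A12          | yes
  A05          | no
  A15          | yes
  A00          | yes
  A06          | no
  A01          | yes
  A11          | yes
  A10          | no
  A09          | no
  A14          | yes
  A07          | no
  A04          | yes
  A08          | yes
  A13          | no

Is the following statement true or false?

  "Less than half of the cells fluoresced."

False

'Less than half of the cells fluoresced' holds iff |A ∩ B| < |A ∖ B|.
|A| = 16, |A ∩ B| = 8, |A ∖ B| = 8.
8 = 8, so the statement is false.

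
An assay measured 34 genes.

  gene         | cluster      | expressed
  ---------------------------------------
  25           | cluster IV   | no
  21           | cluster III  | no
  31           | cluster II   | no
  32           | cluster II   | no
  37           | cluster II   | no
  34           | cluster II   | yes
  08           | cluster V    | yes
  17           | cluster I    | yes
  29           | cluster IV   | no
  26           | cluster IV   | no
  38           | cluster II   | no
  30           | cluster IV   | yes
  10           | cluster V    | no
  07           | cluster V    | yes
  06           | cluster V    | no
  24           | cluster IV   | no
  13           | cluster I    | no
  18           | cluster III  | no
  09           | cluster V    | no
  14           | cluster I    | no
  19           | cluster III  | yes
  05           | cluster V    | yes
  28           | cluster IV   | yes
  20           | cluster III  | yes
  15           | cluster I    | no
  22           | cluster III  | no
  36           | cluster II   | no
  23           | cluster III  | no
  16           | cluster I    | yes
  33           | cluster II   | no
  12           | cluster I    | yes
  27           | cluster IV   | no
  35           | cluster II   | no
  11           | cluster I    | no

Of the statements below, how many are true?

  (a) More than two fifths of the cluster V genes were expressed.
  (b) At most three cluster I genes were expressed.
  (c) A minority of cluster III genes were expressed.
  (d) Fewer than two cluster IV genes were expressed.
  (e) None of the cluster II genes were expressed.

3

(a) cluster V: |A| = 6, |A ∩ B| = 3; needs |A ∩ B| / |A| > 2/5 — true.
(b) cluster I: |A| = 7, |A ∩ B| = 3; needs |A ∩ B| ≤ 3 — true.
(c) cluster III: |A| = 6, |A ∩ B| = 2; needs |A ∩ B| < |A ∖ B| — true.
(d) cluster IV: |A| = 7, |A ∩ B| = 2; needs |A ∩ B| < 2 — false.
(e) cluster II: |A| = 8, |A ∩ B| = 1; needs A ∩ B = ∅ (|A ∩ B| = 0) — false.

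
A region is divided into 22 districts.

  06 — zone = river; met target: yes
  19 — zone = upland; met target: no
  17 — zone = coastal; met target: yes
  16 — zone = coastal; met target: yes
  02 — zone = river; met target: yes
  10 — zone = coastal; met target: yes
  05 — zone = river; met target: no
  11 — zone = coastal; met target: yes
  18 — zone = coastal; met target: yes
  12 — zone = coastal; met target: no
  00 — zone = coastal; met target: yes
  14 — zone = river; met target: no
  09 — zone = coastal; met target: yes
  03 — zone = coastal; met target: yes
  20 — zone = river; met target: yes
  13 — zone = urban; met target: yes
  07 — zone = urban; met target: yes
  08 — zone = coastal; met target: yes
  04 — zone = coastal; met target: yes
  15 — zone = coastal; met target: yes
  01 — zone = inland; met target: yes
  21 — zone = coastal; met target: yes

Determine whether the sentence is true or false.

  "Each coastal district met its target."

False

'Each coastal district met its target' holds iff A ⊆ B, i.e. every element of A is in B (|A ∖ B| = 0).
A (the restrictor) = {17, 16, 10, 11, 18, 12, 00, 09, 03, 08, 04, 15, 21}, |A| = 13.
A ∖ B = {12}, so |A ∖ B| = 1.
So the statement is false.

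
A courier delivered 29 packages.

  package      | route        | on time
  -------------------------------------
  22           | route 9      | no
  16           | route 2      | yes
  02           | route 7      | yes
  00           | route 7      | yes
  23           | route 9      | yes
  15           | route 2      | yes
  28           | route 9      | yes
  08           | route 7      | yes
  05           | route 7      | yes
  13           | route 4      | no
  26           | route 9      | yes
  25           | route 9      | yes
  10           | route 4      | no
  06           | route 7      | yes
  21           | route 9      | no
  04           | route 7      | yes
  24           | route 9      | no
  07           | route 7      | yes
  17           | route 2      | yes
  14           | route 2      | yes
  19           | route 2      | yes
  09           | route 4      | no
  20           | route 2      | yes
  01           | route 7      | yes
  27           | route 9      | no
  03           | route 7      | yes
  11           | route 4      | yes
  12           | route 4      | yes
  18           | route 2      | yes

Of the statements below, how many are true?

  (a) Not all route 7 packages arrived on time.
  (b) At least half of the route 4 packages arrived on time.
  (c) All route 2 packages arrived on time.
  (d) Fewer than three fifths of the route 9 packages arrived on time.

(a) route 7: |A| = 9, |A ∩ B| = 9; needs A ⊄ B (|A ∖ B| ≥ 1) — false.
(b) route 4: |A| = 5, |A ∩ B| = 2; needs |A ∩ B| ≥ |A ∖ B| — false.
(c) route 2: |A| = 7, |A ∩ B| = 7; needs A ⊆ B, i.e. every element of A is in B (|A ∖ B| = 0) — true.
(d) route 9: |A| = 8, |A ∩ B| = 4; needs |A ∩ B| / |A| < 3/5 — true.

2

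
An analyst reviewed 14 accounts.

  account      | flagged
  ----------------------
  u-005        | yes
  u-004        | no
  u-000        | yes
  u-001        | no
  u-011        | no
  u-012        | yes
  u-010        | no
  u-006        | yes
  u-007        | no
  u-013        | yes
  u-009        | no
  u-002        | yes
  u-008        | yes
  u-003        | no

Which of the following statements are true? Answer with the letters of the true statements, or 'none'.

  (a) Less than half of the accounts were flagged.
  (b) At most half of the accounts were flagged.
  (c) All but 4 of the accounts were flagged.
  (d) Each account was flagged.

|A| = 14, |A ∩ B| = 7, |A ∖ B| = 7.
(a) |A ∩ B| < |A ∖ B|: fails.
(b) |A ∩ B| ≤ |A ∖ B|: holds.
(c) |A ∖ B| = 4: fails.
(d) A ⊆ B, i.e. every element of A is in B (|A ∖ B| = 0): fails.

(b)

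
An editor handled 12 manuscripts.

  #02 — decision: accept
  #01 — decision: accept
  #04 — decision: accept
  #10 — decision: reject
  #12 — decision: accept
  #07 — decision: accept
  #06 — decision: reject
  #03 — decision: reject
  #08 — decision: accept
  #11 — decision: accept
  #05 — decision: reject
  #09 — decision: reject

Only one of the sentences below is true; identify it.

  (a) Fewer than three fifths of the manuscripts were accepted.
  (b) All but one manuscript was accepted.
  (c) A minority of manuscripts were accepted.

|A| = 12, |A ∩ B| = 7, |A ∖ B| = 5.
(a) requires |A ∩ B| / |A| < 3/5: true.
(b) requires |A ∖ B| = 1: false.
(c) requires |A ∩ B| < |A ∖ B|: false.

(a)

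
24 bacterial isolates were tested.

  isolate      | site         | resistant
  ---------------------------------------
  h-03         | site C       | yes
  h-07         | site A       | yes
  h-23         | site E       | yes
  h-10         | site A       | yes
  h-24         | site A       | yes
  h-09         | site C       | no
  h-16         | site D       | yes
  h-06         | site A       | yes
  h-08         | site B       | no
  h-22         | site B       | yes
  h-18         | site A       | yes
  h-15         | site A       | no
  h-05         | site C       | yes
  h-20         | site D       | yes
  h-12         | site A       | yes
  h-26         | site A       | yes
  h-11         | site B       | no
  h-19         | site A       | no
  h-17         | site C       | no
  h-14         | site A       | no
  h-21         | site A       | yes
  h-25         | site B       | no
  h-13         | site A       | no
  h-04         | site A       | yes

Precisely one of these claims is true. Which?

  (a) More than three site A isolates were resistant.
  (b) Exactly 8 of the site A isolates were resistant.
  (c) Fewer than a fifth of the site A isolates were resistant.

|A| = 13, |A ∩ B| = 9, |A ∖ B| = 4.
(a) requires |A ∩ B| > 3: true.
(b) requires |A ∩ B| = 8: false.
(c) requires |A ∩ B| / |A| < 1/5: false.

(a)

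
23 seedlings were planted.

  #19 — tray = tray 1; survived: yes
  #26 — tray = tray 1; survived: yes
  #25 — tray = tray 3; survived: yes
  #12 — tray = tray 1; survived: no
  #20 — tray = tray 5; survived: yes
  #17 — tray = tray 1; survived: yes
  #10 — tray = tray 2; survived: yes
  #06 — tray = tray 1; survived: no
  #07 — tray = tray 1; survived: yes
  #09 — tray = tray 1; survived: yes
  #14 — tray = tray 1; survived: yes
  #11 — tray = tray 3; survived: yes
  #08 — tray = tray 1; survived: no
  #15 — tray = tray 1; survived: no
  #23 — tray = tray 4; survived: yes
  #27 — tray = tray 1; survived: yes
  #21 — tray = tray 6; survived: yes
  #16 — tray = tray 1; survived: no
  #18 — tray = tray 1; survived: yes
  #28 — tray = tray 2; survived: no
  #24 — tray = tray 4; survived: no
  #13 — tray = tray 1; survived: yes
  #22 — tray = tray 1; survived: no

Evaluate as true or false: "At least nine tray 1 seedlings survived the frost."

Truth condition: |A ∩ B| ≥ 9.
|A| = 15, |A ∩ B| = 9, |A ∖ B| = 6.
|A ∩ B| = 9, so the statement is true.

True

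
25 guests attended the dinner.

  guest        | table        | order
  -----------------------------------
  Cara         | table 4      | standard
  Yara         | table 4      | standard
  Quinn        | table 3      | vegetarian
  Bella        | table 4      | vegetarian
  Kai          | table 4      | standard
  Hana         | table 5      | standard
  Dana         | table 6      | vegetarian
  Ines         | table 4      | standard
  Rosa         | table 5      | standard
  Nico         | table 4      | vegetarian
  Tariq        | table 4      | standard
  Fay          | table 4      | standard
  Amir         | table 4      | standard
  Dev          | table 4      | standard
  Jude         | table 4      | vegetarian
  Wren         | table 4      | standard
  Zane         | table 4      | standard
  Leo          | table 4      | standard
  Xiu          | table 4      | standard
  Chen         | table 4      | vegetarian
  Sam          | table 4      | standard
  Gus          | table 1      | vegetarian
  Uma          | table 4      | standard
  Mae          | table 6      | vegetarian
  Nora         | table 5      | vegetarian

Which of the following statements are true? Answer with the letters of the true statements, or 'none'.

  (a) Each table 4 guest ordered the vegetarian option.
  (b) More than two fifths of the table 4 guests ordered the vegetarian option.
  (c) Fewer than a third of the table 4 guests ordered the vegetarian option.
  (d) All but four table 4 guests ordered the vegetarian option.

(c)

|A| = 18, |A ∩ B| = 4, |A ∖ B| = 14.
(a) A ⊆ B, i.e. every element of A is in B (|A ∖ B| = 0): fails.
(b) |A ∩ B| / |A| > 2/5: fails.
(c) |A ∩ B| / |A| < 1/3: holds.
(d) |A ∖ B| = 4: fails.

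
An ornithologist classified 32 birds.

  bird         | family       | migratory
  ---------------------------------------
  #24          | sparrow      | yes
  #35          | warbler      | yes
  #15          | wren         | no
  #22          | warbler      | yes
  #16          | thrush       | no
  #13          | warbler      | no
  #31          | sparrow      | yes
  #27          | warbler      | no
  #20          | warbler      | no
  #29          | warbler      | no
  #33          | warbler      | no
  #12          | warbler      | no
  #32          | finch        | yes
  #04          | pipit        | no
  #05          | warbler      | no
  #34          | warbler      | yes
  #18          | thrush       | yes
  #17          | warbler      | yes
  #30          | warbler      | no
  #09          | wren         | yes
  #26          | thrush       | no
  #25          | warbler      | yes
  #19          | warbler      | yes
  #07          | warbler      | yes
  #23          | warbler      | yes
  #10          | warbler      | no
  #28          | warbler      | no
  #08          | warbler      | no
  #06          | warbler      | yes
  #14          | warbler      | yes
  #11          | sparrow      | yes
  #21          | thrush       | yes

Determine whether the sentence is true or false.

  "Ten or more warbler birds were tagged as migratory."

True

'Ten or more warbler birds were tagged as migratory' holds iff |A ∩ B| ≥ 10.
|A| = 21, |A ∩ B| = 10, |A ∖ B| = 11.
|A ∩ B| = 10, so the statement is true.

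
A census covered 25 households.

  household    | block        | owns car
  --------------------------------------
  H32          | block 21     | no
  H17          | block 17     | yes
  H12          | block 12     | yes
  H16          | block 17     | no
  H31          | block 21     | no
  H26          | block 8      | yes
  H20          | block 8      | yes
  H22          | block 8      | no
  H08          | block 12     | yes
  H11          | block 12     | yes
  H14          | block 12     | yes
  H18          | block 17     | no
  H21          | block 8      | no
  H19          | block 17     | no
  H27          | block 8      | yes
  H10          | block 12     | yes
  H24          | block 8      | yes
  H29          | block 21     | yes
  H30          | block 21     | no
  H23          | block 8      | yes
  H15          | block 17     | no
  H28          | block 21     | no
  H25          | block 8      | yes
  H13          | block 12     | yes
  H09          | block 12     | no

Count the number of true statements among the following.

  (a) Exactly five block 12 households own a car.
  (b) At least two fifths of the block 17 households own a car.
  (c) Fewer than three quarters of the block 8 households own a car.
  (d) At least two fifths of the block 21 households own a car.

0

(a) block 12: |A| = 7, |A ∩ B| = 6; needs |A ∩ B| = 5 — false.
(b) block 17: |A| = 5, |A ∩ B| = 1; needs |A ∩ B| / |A| ≥ 2/5 — false.
(c) block 8: |A| = 8, |A ∩ B| = 6; needs |A ∩ B| / |A| < 3/4 — false.
(d) block 21: |A| = 5, |A ∩ B| = 1; needs |A ∩ B| / |A| ≥ 2/5 — false.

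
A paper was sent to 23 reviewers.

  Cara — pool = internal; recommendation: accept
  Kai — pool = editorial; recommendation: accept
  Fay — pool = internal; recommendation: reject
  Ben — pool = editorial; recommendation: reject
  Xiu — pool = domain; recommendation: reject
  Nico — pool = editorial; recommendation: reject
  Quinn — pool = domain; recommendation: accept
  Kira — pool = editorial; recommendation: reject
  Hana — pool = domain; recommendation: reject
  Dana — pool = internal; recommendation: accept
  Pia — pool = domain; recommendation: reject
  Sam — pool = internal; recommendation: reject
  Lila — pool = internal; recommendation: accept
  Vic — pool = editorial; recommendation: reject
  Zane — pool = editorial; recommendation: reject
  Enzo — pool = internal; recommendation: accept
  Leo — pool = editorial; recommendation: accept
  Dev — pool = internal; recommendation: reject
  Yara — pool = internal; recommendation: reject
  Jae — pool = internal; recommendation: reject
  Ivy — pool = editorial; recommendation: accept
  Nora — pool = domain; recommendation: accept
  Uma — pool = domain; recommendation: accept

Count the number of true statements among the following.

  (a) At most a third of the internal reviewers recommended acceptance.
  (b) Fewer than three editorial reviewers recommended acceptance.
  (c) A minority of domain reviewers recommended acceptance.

0

(a) internal: |A| = 9, |A ∩ B| = 4; needs |A ∩ B| / |A| ≤ 1/3 — false.
(b) editorial: |A| = 8, |A ∩ B| = 3; needs |A ∩ B| < 3 — false.
(c) domain: |A| = 6, |A ∩ B| = 3; needs |A ∩ B| < |A ∖ B| — false.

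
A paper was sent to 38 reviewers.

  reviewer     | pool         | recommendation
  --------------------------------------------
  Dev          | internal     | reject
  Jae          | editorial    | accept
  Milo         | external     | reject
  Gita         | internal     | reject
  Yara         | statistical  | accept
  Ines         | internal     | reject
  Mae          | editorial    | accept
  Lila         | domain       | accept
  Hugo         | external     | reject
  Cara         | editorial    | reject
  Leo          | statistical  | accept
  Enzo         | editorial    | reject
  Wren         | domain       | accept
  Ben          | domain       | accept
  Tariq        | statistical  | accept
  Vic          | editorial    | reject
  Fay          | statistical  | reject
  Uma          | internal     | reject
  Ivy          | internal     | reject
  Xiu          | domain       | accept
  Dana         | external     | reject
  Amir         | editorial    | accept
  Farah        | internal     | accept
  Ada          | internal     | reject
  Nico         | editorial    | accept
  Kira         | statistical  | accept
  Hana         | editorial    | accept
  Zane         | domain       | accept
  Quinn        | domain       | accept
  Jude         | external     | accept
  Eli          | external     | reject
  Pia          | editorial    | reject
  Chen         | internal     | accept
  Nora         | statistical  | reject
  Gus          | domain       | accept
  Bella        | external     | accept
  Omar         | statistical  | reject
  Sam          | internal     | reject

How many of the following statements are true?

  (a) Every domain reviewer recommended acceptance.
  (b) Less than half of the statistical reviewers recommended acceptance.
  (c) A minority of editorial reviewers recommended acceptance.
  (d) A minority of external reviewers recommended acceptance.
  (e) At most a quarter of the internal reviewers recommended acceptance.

(a) domain: |A| = 7, |A ∩ B| = 7; needs A ⊆ B, i.e. every element of A is in B (|A ∖ B| = 0) — true.
(b) statistical: |A| = 7, |A ∩ B| = 4; needs |A ∩ B| < |A ∖ B| — false.
(c) editorial: |A| = 9, |A ∩ B| = 5; needs |A ∩ B| < |A ∖ B| — false.
(d) external: |A| = 6, |A ∩ B| = 2; needs |A ∩ B| < |A ∖ B| — true.
(e) internal: |A| = 9, |A ∩ B| = 2; needs |A ∩ B| / |A| ≤ 1/4 — true.

3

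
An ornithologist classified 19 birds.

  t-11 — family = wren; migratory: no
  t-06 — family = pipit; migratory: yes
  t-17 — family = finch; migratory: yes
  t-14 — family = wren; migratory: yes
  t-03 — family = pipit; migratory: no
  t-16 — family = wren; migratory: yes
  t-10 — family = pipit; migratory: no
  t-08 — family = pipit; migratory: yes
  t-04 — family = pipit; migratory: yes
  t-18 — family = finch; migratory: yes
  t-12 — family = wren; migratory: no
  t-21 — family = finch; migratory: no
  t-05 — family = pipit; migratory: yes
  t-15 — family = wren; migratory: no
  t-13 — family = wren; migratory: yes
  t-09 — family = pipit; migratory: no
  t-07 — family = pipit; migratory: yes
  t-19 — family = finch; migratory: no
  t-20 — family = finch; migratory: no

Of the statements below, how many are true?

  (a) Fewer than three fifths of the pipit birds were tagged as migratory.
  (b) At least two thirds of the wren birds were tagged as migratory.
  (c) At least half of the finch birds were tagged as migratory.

(a) pipit: |A| = 8, |A ∩ B| = 5; needs |A ∩ B| / |A| < 3/5 — false.
(b) wren: |A| = 6, |A ∩ B| = 3; needs |A ∩ B| / |A| ≥ 2/3 — false.
(c) finch: |A| = 5, |A ∩ B| = 2; needs |A ∩ B| ≥ |A ∖ B| — false.

0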